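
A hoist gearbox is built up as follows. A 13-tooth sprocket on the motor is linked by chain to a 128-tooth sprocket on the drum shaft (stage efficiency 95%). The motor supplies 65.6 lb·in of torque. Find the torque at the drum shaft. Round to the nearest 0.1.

613.6 lb·in

chain 128/13 = 9.8462 → τ = 65.6·9.8462·0.95 = 613.61 lb·in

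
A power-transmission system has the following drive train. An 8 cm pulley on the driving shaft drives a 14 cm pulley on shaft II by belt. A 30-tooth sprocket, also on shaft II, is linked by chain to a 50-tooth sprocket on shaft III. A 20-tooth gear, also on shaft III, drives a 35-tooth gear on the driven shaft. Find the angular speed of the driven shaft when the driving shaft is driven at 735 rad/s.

belt 14/8 = 1.75 → 735/1.75 = 420 rad/s
chain 50/30 = 1.6667 → 420/1.6667 = 252 rad/s
gear mesh 35/20 = 1.75 → 252/1.75 = 144 rad/s

144 rad/s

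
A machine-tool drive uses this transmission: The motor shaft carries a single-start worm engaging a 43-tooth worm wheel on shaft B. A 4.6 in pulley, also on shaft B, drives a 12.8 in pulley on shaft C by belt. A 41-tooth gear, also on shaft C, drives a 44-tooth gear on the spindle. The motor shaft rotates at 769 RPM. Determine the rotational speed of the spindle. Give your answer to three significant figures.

worm 43/1 = 43 → 769/43 = 17.884 RPM
belt 12.8/4.6 = 2.7826 → 17.884/2.7826 = 6.427 RPM
gear mesh 44/41 = 1.0732 → 6.427/1.0732 = 5.9888 RPM

5.99 RPM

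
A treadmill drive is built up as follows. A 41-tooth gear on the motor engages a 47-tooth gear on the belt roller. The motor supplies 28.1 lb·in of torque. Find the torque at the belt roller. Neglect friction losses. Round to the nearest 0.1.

Gear mesh: ratio = 47/41 = 1.1463; torque at the belt roller = 28.1 × 1.1463 = 32.212 lb·in.

32.2 lb·in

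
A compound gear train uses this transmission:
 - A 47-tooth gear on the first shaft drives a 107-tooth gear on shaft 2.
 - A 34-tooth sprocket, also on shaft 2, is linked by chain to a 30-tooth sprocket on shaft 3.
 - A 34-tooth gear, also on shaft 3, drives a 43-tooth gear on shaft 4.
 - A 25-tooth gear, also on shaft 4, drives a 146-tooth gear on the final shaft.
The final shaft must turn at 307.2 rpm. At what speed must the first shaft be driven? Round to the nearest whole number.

Overall ratio R = 2.2766 × 0.88235 × 1.2647 × 5.84 = 14.836.
Required input speed = output speed × R = 307.2 × 14.836 = 4557.8 rpm.

4558 rpm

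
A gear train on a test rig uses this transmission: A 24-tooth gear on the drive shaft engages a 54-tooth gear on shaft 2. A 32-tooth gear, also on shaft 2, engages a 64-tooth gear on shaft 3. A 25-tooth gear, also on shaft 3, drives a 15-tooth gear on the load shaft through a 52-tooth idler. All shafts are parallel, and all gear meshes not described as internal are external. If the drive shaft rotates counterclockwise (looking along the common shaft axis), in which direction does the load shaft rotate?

the drive shaft → shaft 2: external mesh, 1 reversal → CW.
shaft 2 → shaft 3: external mesh, 1 reversal → CCW.
shaft 3 → the load shaft: driver → idler → driven is 2 external meshes, 2 reversals → CCW.
4 reversals in total — an even number — so the load shaft turns the same way as the drive shaft.

counterclockwise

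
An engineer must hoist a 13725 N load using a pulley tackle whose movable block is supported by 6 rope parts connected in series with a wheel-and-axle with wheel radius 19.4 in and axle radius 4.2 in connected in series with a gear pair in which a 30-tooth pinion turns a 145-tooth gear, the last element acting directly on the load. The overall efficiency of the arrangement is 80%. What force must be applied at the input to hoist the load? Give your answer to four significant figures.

128.1 N

Block-and-tackle MA = number of supporting rope parts = 6.
Wheel-and-axle MA = R/r = 19.4/4.2 = 4.619.
Gear pair MA = 145/30 = 4.8333.
Combined ideal MA = 6 × 4.619 × 4.8333 = 133.95.
Actual MA = 133.95 × 0.80 = 107.16.
Effort = load / actual MA = 13725 / 107.16 = 128.08 N.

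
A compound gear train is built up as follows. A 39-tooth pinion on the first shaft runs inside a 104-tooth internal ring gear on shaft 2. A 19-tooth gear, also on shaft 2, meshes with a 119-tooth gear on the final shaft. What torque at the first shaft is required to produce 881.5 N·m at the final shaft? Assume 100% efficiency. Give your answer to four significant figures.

Overall ratio R = 2.6667 × 6.2632 = 16.702.
Input torque = output torque / R = 881.5 / 16.702 = 52.779 N·m.

52.78 N·m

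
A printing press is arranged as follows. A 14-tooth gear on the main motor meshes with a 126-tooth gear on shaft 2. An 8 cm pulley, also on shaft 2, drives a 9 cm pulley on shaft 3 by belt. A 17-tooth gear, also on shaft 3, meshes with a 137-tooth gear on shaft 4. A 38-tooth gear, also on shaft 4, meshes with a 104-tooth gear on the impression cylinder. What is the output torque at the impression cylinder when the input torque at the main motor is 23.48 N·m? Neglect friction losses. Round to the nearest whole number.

5243 N·m

Gear mesh: ratio = 126/14 = 9; torque at shaft 2 = 23.48 × 9 = 211.32 N·m.
Belt: ratio = 9/8 = 1.125; torque at shaft 3 = 211.32 × 1.125 = 237.73 N·m.
Gear mesh: ratio = 137/17 = 8.0588; torque at shaft 4 = 237.73 × 8.0588 = 1915.9 N·m.
Gear mesh: ratio = 104/38 = 2.7368; torque at the impression cylinder = 1915.9 × 2.7368 = 5243.4 N·m.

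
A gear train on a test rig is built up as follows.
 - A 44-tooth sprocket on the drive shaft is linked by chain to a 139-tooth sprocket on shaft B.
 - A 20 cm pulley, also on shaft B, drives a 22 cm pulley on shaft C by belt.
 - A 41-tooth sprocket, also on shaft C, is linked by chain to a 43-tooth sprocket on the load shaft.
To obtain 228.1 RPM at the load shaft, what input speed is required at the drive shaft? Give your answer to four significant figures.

Overall ratio R = 3.1591 × 1.1 × 1.0488 = 3.6445.
Required input speed = output speed × R = 228.1 × 3.6445 = 831.31 RPM.

831.3 RPM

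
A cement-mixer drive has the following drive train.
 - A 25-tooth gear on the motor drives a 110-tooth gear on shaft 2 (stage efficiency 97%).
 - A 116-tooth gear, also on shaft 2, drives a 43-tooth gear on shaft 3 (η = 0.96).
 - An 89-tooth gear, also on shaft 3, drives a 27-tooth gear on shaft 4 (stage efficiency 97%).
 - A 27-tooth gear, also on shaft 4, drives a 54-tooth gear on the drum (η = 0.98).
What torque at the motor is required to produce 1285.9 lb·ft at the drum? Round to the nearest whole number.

Overall ratio R = 4.4 × 0.37069 × 0.30337 × 2 = 0.98962; overall efficiency η = 0.97 × 0.96 × 0.97 × 0.98 = 0.8852.
Input torque = output torque / (R × η) = 1285.9 / (0.98962 × 0.8852) = 1467.9 lb·ft.

1468 lb·ft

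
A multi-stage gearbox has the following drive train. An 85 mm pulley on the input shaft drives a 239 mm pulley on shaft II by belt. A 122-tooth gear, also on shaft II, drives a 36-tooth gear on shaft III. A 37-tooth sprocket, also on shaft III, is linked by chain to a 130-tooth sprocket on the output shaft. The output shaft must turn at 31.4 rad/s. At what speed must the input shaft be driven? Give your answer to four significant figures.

91.54 rad/s

Overall ratio R = 2.8118 × 0.29508 × 3.5135 = 2.9152.
Required input speed = output speed × R = 31.4 × 2.9152 = 91.536 rad/s.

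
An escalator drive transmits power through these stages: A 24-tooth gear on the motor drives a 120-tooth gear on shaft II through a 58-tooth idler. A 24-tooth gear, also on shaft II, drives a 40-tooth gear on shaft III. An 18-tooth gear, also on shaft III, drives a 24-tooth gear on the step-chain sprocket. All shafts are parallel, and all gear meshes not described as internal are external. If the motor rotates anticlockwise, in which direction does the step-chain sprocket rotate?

the motor → shaft II: driver → idler → driven is 2 external meshes, 2 reversals → CCW.
shaft II → shaft III: external mesh, 1 reversal → CW.
shaft III → the step-chain sprocket: external mesh, 1 reversal → CCW.
4 reversals in total — an even number — so the step-chain sprocket turns the same way as the motor.

anticlockwise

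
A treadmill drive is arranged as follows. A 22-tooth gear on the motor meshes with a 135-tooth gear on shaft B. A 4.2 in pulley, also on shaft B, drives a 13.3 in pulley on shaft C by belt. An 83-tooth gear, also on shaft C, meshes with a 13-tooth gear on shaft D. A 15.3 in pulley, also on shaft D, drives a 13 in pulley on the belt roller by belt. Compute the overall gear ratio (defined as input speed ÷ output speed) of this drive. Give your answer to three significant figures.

Each stage contributes driven/driver: gear mesh 135/22 = 6.1364, belt 13.3/4.2 = 3.1667, gear mesh 13/83 = 0.15663, belt 13/15.3 = 0.84967.
Overall: 6.1364 × 3.1667 × 0.15663 × 0.84967 = 2.586.

2.59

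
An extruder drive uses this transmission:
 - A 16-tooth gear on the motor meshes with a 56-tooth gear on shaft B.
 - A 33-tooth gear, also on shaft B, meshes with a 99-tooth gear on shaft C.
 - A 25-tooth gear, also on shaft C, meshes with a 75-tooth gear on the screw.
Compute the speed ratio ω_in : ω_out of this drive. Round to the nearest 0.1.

Each stage contributes driven/driver: gear mesh 56/16 = 3.5, gear mesh 99/33 = 3, gear mesh 75/25 = 3.
Overall: 3.5 × 3 × 3 = 31.5.

31.5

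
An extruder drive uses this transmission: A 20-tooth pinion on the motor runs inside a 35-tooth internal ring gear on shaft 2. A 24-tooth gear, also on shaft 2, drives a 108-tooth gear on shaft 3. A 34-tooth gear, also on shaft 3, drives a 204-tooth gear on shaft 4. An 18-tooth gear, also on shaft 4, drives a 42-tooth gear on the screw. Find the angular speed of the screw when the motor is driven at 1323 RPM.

Internal gear: ratio = 35/20 = 1.75, so shaft 2 turns at 1323 / 1.75 = 756 RPM.
Gear mesh: ratio = 108/24 = 4.5, so shaft 3 turns at 756 / 4.5 = 168 RPM.
Gear mesh: ratio = 204/34 = 6, so shaft 4 turns at 168 / 6 = 28 RPM.
Gear mesh: ratio = 42/18 = 2.3333, so the screw turns at 28 / 2.3333 = 12 RPM.

12 RPM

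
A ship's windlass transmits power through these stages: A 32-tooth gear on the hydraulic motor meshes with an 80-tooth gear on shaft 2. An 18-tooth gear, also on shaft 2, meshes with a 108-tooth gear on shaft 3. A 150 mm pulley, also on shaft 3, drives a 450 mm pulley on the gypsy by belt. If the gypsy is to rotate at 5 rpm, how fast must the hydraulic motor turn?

Overall ratio R = 2.5 × 6 × 3 = 45.
Required input speed = output speed × R = 5 × 45 = 225 rpm.

225 rpm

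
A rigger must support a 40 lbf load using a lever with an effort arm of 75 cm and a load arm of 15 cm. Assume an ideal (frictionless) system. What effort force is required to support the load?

8 lbf

Lever MA = effort arm / load arm = 75/15 = 5.
Effort = load / MA = 40 / 5 = 8 lbf.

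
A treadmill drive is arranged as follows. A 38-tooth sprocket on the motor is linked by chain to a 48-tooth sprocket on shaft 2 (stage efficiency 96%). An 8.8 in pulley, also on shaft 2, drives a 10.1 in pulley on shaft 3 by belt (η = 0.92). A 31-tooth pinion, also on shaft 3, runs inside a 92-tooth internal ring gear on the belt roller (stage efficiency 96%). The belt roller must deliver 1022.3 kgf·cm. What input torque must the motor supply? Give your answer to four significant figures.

Overall ratio R = 1.2632 × 1.1477 × 2.9677 = 4.3025; overall efficiency η = 0.96 × 0.92 × 0.96 = 0.8479.
Input torque = output torque / (R × η) = 1022.3 / (4.3025 × 0.8479) = 280.24 kgf·cm.

280.2 kgf·cm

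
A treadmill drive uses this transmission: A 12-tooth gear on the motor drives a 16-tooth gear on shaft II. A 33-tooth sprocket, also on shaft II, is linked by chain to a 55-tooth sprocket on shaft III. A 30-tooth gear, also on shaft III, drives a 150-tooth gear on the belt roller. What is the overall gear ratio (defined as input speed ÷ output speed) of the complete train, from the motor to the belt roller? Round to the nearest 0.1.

Each stage contributes driven/driver: gear mesh 16/12 = 1.3333, chain 55/33 = 1.6667, gear mesh 150/30 = 5.
Overall: 1.3333 × 1.6667 × 5 = 11.111.

11.1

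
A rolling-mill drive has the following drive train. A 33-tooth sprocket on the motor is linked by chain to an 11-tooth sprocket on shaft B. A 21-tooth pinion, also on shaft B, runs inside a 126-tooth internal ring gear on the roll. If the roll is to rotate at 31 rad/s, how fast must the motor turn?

Overall ratio R = 0.33333 × 6 = 2.
Required input speed = output speed × R = 31 × 2 = 62 rad/s.

62 rad/s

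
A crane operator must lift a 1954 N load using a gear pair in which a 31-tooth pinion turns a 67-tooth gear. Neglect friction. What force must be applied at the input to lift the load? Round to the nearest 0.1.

Gear pair MA = 67/31 = 2.1613.
Effort = load / MA = 1954 / 2.1613 = 904.09 N.

904.1 N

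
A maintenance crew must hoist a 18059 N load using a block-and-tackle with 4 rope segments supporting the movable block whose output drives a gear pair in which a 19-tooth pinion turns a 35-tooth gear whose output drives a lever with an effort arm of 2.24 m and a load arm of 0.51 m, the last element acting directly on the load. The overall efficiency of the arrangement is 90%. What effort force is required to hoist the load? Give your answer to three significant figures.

620 N

Block-and-tackle MA = number of supporting rope parts = 4.
Gear pair MA = 35/19 = 1.8421.
Lever MA = effort arm / load arm = 2.24/0.51 = 4.3922.
Combined ideal MA = 4 × 1.8421 × 4.3922 = 32.363.
Actual MA = 32.363 × 0.90 = 29.127.
Effort = load / actual MA = 18059 / 29.127 = 620.01 N.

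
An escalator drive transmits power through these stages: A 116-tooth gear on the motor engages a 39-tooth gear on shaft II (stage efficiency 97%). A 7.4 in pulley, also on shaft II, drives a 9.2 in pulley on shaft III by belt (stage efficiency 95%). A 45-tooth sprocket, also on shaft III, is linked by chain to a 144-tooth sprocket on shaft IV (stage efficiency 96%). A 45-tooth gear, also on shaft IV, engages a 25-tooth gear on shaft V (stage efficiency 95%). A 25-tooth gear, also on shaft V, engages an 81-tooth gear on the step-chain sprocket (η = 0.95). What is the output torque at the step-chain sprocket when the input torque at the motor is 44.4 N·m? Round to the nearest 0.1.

gear mesh 39/116 = 0.33621 → τ = 44.4·0.33621·0.97 = 14.48 N·m
belt 9.2/7.4 = 1.2432 → τ = 14.48·1.2432·0.95 = 17.102 N·m
chain 144/45 = 3.2 → τ = 17.102·3.2·0.96 = 52.537 N·m
gear mesh 25/45 = 0.55556 → τ = 52.537·0.55556·0.95 = 27.728 N·m
gear mesh 81/25 = 3.24 → τ = 27.728·3.24·0.95 = 85.346 N·m

85.3 N·m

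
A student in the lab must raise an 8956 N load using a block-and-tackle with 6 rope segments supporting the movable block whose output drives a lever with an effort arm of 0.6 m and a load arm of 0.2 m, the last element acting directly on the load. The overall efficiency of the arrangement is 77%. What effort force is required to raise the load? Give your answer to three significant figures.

Block-and-tackle MA = number of supporting rope parts = 6.
Lever MA = effort arm / load arm = 0.6/0.2 = 3.
Combined ideal MA = 6 × 3 = 18.
Actual MA = 18 × 0.77 = 13.86.
Effort = load / actual MA = 8956 / 13.86 = 646.18 N.

646 N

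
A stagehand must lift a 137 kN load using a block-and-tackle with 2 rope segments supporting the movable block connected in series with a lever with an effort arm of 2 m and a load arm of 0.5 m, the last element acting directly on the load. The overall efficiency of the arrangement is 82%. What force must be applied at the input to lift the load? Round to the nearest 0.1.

20.9 kN

Block-and-tackle MA = number of supporting rope parts = 2.
Lever MA = effort arm / load arm = 2/0.5 = 4.
Combined ideal MA = 2 × 4 = 8.
Actual MA = 8 × 0.82 = 6.56.
Effort = load / actual MA = 137 / 6.56 = 20.884 kN.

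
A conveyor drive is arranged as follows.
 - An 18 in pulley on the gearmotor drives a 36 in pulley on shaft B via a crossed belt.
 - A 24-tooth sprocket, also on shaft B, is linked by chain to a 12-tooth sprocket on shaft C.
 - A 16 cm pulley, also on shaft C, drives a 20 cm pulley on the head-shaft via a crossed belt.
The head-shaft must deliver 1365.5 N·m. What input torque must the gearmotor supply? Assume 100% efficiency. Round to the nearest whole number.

Overall ratio R = 2 × 0.5 × 1.25 = 1.25.
Input torque = output torque / R = 1365.5 / 1.25 = 1092.4 N·m.

1092 N·m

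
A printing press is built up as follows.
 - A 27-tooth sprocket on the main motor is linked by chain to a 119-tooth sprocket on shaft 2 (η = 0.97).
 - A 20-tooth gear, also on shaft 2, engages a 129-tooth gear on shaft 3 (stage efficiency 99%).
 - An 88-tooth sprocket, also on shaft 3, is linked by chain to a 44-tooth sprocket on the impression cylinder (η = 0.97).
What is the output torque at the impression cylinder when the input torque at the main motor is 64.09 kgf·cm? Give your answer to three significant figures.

After the chain (119/27): 64.09 × 4.4074 × 0.97 = 274 kgf·cm
After the gear mesh (129/20): 274 × 6.45 × 0.99 = 1749.6 kgf·cm
After the chain (44/88): 1749.6 × 0.5 × 0.97 = 848.56 kgf·cm

849 kgf·cm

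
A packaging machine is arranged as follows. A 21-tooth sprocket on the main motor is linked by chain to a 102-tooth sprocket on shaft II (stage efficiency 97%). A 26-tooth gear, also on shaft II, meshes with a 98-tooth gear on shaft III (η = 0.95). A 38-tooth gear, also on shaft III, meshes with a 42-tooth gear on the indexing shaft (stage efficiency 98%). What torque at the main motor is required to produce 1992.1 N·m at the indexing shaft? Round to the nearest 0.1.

109.0 N·m

Overall ratio R = 4.8571 × 3.7692 × 1.1053 = 20.235; overall efficiency η = 0.97 × 0.95 × 0.98 = 0.9031.
Input torque = output torque / (R × η) = 1992.1 / (20.235 × 0.9031) = 109.02 N·m.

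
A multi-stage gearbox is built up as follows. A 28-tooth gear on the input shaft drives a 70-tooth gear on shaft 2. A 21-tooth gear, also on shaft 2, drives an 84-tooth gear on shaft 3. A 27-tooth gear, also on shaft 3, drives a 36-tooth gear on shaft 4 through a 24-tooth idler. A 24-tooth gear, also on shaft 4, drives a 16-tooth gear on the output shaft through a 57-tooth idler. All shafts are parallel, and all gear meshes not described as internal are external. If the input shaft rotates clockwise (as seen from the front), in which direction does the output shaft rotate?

clockwise

the input shaft → shaft 2: external mesh, 1 reversal → CCW.
shaft 2 → shaft 3: external mesh, 1 reversal → CW.
shaft 3 → shaft 4: driver → idler → driven is 2 external meshes, 2 reversals → CW.
shaft 4 → the output shaft: driver → idler → driven is 2 external meshes, 2 reversals → CW.
6 reversals in total — an even number — so the output shaft turns the same way as the input shaft.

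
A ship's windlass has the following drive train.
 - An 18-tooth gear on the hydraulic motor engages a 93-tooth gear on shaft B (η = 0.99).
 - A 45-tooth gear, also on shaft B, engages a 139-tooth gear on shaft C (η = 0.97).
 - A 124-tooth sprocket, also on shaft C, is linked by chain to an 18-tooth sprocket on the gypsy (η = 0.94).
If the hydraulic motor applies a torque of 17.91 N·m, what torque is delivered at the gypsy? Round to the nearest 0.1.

37.5 N·m

gear mesh 93/18 = 5.1667 → τ = 17.91·5.1667·0.99 = 91.61 N·m
gear mesh 139/45 = 3.0889 → τ = 91.61·3.0889·0.97 = 274.48 N·m
chain 18/124 = 0.14516 → τ = 274.48·0.14516·0.94 = 37.454 N·m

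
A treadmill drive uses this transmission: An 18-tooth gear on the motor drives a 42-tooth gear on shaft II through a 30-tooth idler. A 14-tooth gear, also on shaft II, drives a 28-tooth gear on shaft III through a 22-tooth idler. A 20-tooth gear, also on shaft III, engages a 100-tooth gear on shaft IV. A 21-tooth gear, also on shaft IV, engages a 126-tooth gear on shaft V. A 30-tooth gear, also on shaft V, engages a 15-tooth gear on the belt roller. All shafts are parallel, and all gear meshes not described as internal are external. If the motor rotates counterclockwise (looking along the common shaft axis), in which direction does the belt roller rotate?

clockwise

the motor → shaft II: driver → idler → driven is 2 external meshes, 2 reversals → CCW.
shaft II → shaft III: driver → idler → driven is 2 external meshes, 2 reversals → CCW.
shaft III → shaft IV: external mesh, 1 reversal → CW.
shaft IV → shaft V: external mesh, 1 reversal → CCW.
shaft V → the belt roller: external mesh, 1 reversal → CW.
7 reversals in total — an odd number — so the belt roller turns opposite to the motor.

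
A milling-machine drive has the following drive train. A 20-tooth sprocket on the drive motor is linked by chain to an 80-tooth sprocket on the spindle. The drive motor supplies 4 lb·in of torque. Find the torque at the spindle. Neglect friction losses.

16 lb·in

After the chain (80/20): 4 × 4 = 16 lb·in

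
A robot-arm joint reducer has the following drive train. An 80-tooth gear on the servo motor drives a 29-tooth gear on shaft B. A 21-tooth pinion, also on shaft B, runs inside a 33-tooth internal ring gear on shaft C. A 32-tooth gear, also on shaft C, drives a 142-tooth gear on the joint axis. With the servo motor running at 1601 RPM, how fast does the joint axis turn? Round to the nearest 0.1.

gear mesh 29/80 = 0.3625 → 1601/0.3625 = 4416.6 RPM
internal gear 33/21 = 1.5714 → 4416.6/1.5714 = 2810.5 RPM
gear mesh 142/32 = 4.4375 → 2810.5/4.4375 = 633.36 RPM

633.4 RPM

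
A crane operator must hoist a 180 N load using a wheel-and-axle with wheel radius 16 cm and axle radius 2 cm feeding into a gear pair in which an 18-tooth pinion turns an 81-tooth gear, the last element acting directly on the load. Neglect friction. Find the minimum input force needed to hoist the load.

5 N

Wheel-and-axle MA = R/r = 16/2 = 8.
Gear pair MA = 81/18 = 4.5.
Combined ideal MA = 8 × 4.5 = 36.
Effort = load / MA = 180 / 36 = 5 N.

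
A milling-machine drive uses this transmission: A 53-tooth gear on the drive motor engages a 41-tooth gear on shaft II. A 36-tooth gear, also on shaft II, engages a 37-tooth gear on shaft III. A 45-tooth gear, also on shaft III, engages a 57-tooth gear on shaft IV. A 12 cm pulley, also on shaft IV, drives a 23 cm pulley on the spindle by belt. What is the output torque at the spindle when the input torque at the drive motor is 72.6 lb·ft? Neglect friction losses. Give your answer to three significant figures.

140 lb·ft

Gear mesh: ratio = 41/53 = 0.77358; torque at shaft II = 72.6 × 0.77358 = 56.162 lb·ft.
Gear mesh: ratio = 37/36 = 1.0278; torque at shaft III = 56.162 × 1.0278 = 57.722 lb·ft.
Gear mesh: ratio = 57/45 = 1.2667; torque at shaft IV = 57.722 × 1.2667 = 73.115 lb·ft.
Belt: ratio = 23/12 = 1.9167; torque at the spindle = 73.115 × 1.9167 = 140.14 lb·ft.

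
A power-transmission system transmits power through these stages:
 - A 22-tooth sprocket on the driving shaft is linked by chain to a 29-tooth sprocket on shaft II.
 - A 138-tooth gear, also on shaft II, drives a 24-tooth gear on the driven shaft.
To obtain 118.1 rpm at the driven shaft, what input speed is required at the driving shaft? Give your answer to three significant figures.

27.1 rpm

Overall ratio R = 1.3182 × 0.17391 = 0.22925.
Required input speed = output speed × R = 118.1 × 0.22925 = 27.074 rpm.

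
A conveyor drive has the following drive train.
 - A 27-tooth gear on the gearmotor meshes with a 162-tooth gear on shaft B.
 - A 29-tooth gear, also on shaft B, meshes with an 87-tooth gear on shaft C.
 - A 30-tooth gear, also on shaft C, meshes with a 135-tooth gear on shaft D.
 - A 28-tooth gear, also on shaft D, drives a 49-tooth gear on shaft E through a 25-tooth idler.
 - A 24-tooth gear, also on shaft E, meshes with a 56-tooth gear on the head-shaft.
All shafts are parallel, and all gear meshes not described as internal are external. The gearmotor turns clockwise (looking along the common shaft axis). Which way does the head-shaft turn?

clockwise

the gearmotor → shaft B: external mesh, 1 reversal → CCW.
shaft B → shaft C: external mesh, 1 reversal → CW.
shaft C → shaft D: external mesh, 1 reversal → CCW.
shaft D → shaft E: driver → idler → driven is 2 external meshes, 2 reversals → CCW.
shaft E → the head-shaft: external mesh, 1 reversal → CW.
6 reversals in total — an even number — so the head-shaft turns the same way as the gearmotor.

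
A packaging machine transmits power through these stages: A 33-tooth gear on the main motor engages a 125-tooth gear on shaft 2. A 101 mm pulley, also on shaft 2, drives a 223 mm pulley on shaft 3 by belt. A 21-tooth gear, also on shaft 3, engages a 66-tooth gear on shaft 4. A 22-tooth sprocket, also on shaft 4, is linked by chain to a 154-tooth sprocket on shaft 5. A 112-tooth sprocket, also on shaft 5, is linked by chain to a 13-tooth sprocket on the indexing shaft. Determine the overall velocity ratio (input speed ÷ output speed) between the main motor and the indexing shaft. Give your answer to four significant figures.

Each stage contributes driven/driver: gear mesh 125/33 = 3.7879, belt 223/101 = 2.2079, gear mesh 66/21 = 3.1429, chain 154/22 = 7, chain 13/112 = 0.11607.
Overall: 3.7879 × 2.2079 × 3.1429 × 7 × 0.11607 = 21.356.

21.36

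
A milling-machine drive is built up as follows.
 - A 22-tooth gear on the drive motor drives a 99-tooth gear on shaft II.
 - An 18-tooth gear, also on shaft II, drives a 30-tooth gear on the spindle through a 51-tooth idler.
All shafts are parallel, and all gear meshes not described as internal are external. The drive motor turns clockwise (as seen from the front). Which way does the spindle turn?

the drive motor → shaft II: external mesh, 1 reversal → CCW.
shaft II → the spindle: driver → idler → driven is 2 external meshes, 2 reversals → CCW.
3 reversals in total — an odd number — so the spindle turns opposite to the drive motor.

anticlockwise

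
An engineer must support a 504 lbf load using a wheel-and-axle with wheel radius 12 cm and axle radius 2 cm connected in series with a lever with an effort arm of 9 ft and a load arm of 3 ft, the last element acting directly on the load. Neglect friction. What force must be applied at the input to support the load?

Wheel-and-axle MA = R/r = 12/2 = 6.
Lever MA = effort arm / load arm = 9/3 = 3.
Combined ideal MA = 6 × 3 = 18.
Effort = load / MA = 504 / 18 = 28 lbf.

28 lbf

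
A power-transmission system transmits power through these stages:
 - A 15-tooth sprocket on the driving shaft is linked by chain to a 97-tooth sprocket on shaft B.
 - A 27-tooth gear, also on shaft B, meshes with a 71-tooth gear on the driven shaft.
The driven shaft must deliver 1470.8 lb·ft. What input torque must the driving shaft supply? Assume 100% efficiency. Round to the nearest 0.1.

86.5 lb·ft

Overall ratio R = 6.4667 × 2.6296 = 17.005.
Input torque = output torque / R = 1470.8 / 17.005 = 86.493 lb·ft.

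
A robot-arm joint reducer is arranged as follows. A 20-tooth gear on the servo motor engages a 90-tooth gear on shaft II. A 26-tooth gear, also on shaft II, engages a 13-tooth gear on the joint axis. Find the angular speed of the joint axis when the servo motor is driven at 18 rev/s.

8 rev/s

the servo motor → shaft II (gear mesh, 90/20): 18 ÷ 4.5 = 4 rev/s
shaft II → the joint axis (gear mesh, 13/26): 4 ÷ 0.5 = 8 rev/s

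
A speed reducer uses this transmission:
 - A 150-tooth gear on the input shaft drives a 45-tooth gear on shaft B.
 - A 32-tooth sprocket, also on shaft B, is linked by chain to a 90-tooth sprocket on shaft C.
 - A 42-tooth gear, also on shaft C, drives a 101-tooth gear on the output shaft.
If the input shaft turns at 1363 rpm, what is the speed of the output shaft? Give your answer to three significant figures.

672 rpm

gear mesh 45/150 = 0.3 → 1363/0.3 = 4543.3 rpm
chain 90/32 = 2.8125 → 4543.3/2.8125 = 1615.4 rpm
gear mesh 101/42 = 2.4048 → 1615.4/2.4048 = 671.75 rpm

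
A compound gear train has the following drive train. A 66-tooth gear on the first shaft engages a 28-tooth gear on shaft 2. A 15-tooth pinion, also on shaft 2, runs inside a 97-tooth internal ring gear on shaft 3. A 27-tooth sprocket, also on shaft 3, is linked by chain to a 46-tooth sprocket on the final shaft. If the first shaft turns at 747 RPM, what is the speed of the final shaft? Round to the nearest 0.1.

Gear mesh: ratio = 28/66 = 0.42424, so shaft 2 turns at 747 / 0.42424 = 1760.8 RPM.
Internal gear: ratio = 97/15 = 6.4667, so shaft 3 turns at 1760.8 / 6.4667 = 272.29 RPM.
Chain: ratio = 46/27 = 1.7037, so the final shaft turns at 272.29 / 1.7037 = 159.82 RPM.

159.8 RPM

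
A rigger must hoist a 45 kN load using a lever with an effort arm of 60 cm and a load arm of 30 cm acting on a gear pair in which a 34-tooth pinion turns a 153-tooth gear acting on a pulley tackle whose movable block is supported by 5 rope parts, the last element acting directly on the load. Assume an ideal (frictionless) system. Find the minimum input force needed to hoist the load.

1 kN

Lever MA = effort arm / load arm = 60/30 = 2.
Gear pair MA = 153/34 = 4.5.
Block-and-tackle MA = number of supporting rope parts = 5.
Combined ideal MA = 2 × 4.5 × 5 = 45.
Effort = load / MA = 45 / 45 = 1 kN.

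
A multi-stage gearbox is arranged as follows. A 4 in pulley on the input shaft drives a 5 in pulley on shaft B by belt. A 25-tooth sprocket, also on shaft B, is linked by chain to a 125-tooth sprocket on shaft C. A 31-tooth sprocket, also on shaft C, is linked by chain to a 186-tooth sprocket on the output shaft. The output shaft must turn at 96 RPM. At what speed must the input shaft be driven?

Overall ratio R = 1.25 × 5 × 6 = 37.5.
Required input speed = output speed × R = 96 × 37.5 = 3600 RPM.

3600 RPM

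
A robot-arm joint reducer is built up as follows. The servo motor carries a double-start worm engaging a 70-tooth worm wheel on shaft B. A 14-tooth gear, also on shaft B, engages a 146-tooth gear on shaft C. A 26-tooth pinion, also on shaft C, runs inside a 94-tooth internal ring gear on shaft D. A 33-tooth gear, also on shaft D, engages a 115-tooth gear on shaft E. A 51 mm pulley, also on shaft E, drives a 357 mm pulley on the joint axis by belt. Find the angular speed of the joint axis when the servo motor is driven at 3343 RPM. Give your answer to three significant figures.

Worm: ratio = 70/2 = 35, so shaft B turns at 3343 / 35 = 95.514 RPM.
Gear mesh: ratio = 146/14 = 10.429, so shaft C turns at 95.514 / 10.429 = 9.1589 RPM.
Internal gear: ratio = 94/26 = 3.6154, so shaft D turns at 9.1589 / 3.6154 = 2.5333 RPM.
Gear mesh: ratio = 115/33 = 3.4848, so shaft E turns at 2.5333 / 3.4848 = 0.72695 RPM.
Belt: ratio = 357/51 = 7, so the joint axis turns at 0.72695 / 7 = 0.10385 RPM.

0.104 RPM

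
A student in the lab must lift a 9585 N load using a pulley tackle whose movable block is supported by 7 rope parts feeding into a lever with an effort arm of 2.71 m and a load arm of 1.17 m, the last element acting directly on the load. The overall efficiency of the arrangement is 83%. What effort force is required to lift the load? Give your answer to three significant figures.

712 N

Block-and-tackle MA = number of supporting rope parts = 7.
Lever MA = effort arm / load arm = 2.71/1.17 = 2.3162.
Combined ideal MA = 7 × 2.3162 = 16.214.
Actual MA = 16.214 × 0.83 = 13.457.
Effort = load / actual MA = 9585 / 13.457 = 712.25 N.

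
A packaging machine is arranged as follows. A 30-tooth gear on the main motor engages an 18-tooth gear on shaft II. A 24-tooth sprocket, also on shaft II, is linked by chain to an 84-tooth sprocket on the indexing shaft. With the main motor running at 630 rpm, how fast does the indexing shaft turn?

Gear mesh: ratio = 18/30 = 0.6, so shaft II turns at 630 / 0.6 = 1050 rpm.
Chain: ratio = 84/24 = 3.5, so the indexing shaft turns at 1050 / 3.5 = 300 rpm.

300 rpm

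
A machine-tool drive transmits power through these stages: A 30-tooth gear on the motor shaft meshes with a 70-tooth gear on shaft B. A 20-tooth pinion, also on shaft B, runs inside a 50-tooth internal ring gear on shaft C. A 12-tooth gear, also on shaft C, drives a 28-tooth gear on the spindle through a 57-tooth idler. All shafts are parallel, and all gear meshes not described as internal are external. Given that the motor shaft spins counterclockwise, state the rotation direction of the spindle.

the motor shaft → shaft B: external mesh, 1 reversal → CW.
shaft B → shaft C: internal mesh, same direction → CW.
shaft C → the spindle: driver → idler → driven is 2 external meshes, 2 reversals → CW.
3 reversals in total — an odd number — so the spindle turns opposite to the motor shaft.

clockwise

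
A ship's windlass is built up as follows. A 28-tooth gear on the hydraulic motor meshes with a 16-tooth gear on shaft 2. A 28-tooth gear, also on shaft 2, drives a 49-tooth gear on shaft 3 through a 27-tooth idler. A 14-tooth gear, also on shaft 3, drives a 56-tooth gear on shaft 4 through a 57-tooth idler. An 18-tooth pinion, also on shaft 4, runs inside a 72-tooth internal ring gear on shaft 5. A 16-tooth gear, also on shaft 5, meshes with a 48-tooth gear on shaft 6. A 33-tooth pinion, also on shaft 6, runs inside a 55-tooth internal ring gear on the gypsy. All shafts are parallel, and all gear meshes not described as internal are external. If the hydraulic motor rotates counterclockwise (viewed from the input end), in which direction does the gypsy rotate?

counterclockwise

the hydraulic motor → shaft 2: external mesh, 1 reversal → CW.
shaft 2 → shaft 3: driver → idler → driven is 2 external meshes, 2 reversals → CW.
shaft 3 → shaft 4: driver → idler → driven is 2 external meshes, 2 reversals → CW.
shaft 4 → shaft 5: internal mesh, same direction → CW.
shaft 5 → shaft 6: external mesh, 1 reversal → CCW.
shaft 6 → the gypsy: internal mesh, same direction → CCW.
6 reversals in total — an even number — so the gypsy turns the same way as the hydraulic motor.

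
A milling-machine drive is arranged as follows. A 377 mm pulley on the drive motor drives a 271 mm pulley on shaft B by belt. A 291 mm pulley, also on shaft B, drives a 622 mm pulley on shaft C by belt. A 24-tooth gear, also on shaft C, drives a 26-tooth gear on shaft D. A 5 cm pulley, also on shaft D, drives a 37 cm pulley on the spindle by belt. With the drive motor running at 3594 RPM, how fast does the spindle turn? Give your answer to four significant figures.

belt 271/377 = 0.71883 → 3594/0.71883 = 4999.8 RPM
belt 622/291 = 2.1375 → 4999.8/2.1375 = 2339.1 RPM
gear mesh 26/24 = 1.0833 → 2339.1/1.0833 = 2159.2 RPM
belt 37/5 = 7.4 → 2159.2/7.4 = 291.78 RPM

291.8 RPM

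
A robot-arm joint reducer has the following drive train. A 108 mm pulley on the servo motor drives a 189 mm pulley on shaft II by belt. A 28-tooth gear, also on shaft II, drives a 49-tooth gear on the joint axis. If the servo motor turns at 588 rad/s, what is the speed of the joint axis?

192 rad/s

Belt: ratio = 189/108 = 1.75, so shaft II turns at 588 / 1.75 = 336 rad/s.
Gear mesh: ratio = 49/28 = 1.75, so the joint axis turns at 336 / 1.75 = 192 rad/s.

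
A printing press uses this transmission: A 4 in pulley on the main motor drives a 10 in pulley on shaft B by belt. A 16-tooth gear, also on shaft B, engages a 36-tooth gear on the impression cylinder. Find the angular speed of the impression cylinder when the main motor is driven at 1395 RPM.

the main motor → shaft B (belt, 10/4): 1395 ÷ 2.5 = 558 RPM
shaft B → the impression cylinder (gear mesh, 36/16): 558 ÷ 2.25 = 248 RPM

248 RPM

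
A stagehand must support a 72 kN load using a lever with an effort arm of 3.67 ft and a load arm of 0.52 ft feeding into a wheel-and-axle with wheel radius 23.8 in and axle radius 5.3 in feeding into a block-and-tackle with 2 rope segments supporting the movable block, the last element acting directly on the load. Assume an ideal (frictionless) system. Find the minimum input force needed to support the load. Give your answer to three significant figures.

1.14 kN

Lever MA = effort arm / load arm = 3.67/0.52 = 7.0577.
Wheel-and-axle MA = R/r = 23.8/5.3 = 4.4906.
Block-and-tackle MA = number of supporting rope parts = 2.
Combined ideal MA = 7.0577 × 4.4906 × 2 = 63.386.
Effort = load / MA = 72 / 63.386 = 1.1359 kN.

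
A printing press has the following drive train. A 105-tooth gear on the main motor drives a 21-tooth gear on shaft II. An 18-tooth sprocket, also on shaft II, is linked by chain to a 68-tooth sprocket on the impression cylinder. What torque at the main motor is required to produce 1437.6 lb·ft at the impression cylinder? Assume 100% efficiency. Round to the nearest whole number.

Overall ratio R = 0.2 × 3.7778 = 0.75556.
Input torque = output torque / R = 1437.6 / 0.75556 = 1902.7 lb·ft.

1903 lb·ft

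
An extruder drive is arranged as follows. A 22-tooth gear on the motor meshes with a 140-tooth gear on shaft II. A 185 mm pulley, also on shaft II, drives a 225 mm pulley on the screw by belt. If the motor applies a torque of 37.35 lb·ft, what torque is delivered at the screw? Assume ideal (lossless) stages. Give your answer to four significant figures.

After the gear mesh (140/22): 37.35 × 6.3636 = 237.68 lb·ft
After the belt (225/185): 237.68 × 1.2162 = 289.07 lb·ft

289.1 lb·ft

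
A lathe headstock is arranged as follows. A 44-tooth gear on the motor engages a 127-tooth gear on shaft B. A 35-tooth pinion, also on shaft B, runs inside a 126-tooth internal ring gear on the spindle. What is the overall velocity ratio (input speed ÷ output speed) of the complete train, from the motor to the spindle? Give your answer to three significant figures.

10.4

Each stage contributes driven/driver: gear mesh 127/44 = 2.8864, internal gear 126/35 = 3.6.
Overall: 2.8864 × 3.6 = 10.391.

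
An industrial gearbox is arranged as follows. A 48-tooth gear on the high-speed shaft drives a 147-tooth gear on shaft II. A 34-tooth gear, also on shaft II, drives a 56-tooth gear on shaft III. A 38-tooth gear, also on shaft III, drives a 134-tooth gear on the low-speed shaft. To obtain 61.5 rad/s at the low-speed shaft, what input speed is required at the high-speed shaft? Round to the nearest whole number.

1094 rad/s

Overall ratio R = 3.0625 × 1.6471 × 3.5263 = 17.787.
Required input speed = output speed × R = 61.5 × 17.787 = 1093.9 rad/s.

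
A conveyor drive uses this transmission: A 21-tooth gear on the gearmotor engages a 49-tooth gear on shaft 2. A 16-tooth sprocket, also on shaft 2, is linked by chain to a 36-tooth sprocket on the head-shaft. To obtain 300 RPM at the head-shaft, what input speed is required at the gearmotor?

1575 RPM

Overall ratio R = 2.3333 × 2.25 = 5.25.
Required input speed = output speed × R = 300 × 5.25 = 1575 RPM.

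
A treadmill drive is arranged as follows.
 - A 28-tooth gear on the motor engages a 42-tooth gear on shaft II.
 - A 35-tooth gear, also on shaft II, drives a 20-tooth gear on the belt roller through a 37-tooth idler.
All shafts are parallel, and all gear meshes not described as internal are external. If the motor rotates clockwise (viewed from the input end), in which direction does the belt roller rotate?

the motor → shaft II: external mesh, 1 reversal → CCW.
shaft II → the belt roller: driver → idler → driven is 2 external meshes, 2 reversals → CCW.
3 reversals in total — an odd number — so the belt roller turns opposite to the motor.

counterclockwise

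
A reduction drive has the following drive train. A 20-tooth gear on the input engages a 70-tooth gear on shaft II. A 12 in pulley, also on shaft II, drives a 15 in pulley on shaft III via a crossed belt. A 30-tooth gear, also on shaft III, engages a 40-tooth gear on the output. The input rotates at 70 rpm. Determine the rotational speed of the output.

12 rpm

the input → shaft II (gear mesh, 70/20): 70 ÷ 3.5 = 20 rpm
shaft II → shaft III (belt, 15/12): 20 ÷ 1.25 = 16 rpm
shaft III → the output (gear mesh, 40/30): 16 ÷ 1.3333 = 12 rpm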